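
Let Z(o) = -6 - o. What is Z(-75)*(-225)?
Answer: -15525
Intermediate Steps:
Z(-75)*(-225) = (-6 - 1*(-75))*(-225) = (-6 + 75)*(-225) = 69*(-225) = -15525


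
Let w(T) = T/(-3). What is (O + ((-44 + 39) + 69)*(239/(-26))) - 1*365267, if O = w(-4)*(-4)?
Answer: -14268565/39 ≈ -3.6586e+5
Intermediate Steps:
w(T) = -T/3 (w(T) = T*(-1/3) = -T/3)
O = -16/3 (O = -1/3*(-4)*(-4) = (4/3)*(-4) = -16/3 ≈ -5.3333)
(O + ((-44 + 39) + 69)*(239/(-26))) - 1*365267 = (-16/3 + ((-44 + 39) + 69)*(239/(-26))) - 1*365267 = (-16/3 + (-5 + 69)*(239*(-1/26))) - 365267 = (-16/3 + 64*(-239/26)) - 365267 = (-16/3 - 7648/13) - 365267 = -23152/39 - 365267 = -14268565/39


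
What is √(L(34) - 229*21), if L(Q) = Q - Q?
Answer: I*√4809 ≈ 69.347*I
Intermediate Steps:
L(Q) = 0
√(L(34) - 229*21) = √(0 - 229*21) = √(0 - 4809) = √(-4809) = I*√4809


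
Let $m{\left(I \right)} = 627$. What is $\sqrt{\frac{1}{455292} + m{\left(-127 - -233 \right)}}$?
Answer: $\frac{\sqrt{3610314870995}}{75882} \approx 25.04$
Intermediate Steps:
$\sqrt{\frac{1}{455292} + m{\left(-127 - -233 \right)}} = \sqrt{\frac{1}{455292} + 627} = \sqrt{\frac{285468085}{455292}} = \frac{\sqrt{3610314870995}}{75882}$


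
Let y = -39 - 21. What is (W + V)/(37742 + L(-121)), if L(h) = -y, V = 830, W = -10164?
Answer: -4667/18901 ≈ -0.24692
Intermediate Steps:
y = -60
L(h) = 60 (L(h) = -1*(-60) = 60)
(W + V)/(37742 + L(-121)) = (-10164 + 830)/(37742 + 60) = -9334/37802 = -9334*1/37802 = -4667/18901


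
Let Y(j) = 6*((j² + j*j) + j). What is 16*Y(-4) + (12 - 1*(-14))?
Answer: 2714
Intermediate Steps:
Y(j) = 6*j + 12*j² (Y(j) = 6*((j² + j²) + j) = 6*(2*j² + j) = 6*(j + 2*j²) = 6*j + 12*j²)
16*Y(-4) + (12 - 1*(-14)) = 16*(6*(-4)*(1 + 2*(-4))) + (12 - 1*(-14)) = 16*(6*(-4)*(1 - 8)) + (12 + 14) = 16*(6*(-4)*(-7)) + 26 = 16*168 + 26 = 2688 + 26 = 2714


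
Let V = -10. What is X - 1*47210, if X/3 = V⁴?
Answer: -17210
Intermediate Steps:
X = 30000 (X = 3*(-10)⁴ = 3*10000 = 30000)
X - 1*47210 = 30000 - 1*47210 = 30000 - 47210 = -17210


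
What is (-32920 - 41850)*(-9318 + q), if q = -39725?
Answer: 3666945110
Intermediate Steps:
(-32920 - 41850)*(-9318 + q) = (-32920 - 41850)*(-9318 - 39725) = -74770*(-49043) = 3666945110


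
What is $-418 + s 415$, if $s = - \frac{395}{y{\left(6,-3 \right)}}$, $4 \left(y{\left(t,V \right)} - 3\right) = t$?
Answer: $- \frac{331612}{9} \approx -36846.0$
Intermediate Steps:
$y{\left(t,V \right)} = 3 + \frac{t}{4}$
$s = - \frac{790}{9}$ ($s = - \frac{395}{3 + \frac{1}{4} \cdot 6} = - \frac{395}{3 + \frac{3}{2}} = - \frac{395}{\frac{9}{2}} = \left(-395\right) \frac{2}{9} = - \frac{790}{9} \approx -87.778$)
$-418 + s 415 = -418 - \frac{327850}{9} = - \frac{331612}{9}$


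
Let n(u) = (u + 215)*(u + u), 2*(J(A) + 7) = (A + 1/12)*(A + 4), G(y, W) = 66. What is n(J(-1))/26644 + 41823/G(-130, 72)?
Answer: 5941885803/9378688 ≈ 633.55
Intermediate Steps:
J(A) = -7 + (4 + A)*(1/12 + A)/2 (J(A) = -7 + ((A + 1/12)*(A + 4))/2 = -7 + ((A + 1/12)*(4 + A))/2 = -7 + ((1/12 + A)*(4 + A))/2 = -7 + ((4 + A)*(1/12 + A))/2 = -7 + (4 + A)*(1/12 + A)/2)
n(u) = 2*u*(215 + u) (n(u) = (215 + u)*(2*u) = 2*u*(215 + u))
n(J(-1))/26644 + 41823/G(-130, 72) = (2*(-41/6 + (½)*(-1)² + (49/24)*(-1))*(215 + (-41/6 + (½)*(-1)² + (49/24)*(-1))))/26644 + 41823/66 = (2*(-41/6 + (½)*1 - 49/24)*(215 + (-41/6 + (½)*1 - 49/24)))*(1/26644) + 41823*(1/66) = (2*(-41/6 + ½ - 49/24)*(215 + (-41/6 + ½ - 49/24)))*(1/26644) + 13941/22 = (2*(-67/8)*(215 - 67/8))*(1/26644) + 13941/22 = (2*(-67/8)*(1653/8))*(1/26644) + 13941/22 = -110751/32*1/26644 + 13941/22 = -110751/852608 + 13941/22 = 5941885803/9378688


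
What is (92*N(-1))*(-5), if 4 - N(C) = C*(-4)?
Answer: 0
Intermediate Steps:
N(C) = 4 + 4*C (N(C) = 4 - C*(-4) = 4 - (-4)*C = 4 + 4*C)
(92*N(-1))*(-5) = (92*(4 + 4*(-1)))*(-5) = (92*(4 - 4))*(-5) = (92*0)*(-5) = 0*(-5) = 0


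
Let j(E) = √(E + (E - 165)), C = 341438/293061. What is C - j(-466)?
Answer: 341438/293061 - I*√1097 ≈ 1.1651 - 33.121*I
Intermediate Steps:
C = 341438/293061 (C = 341438*(1/293061) = 341438/293061 ≈ 1.1651)
j(E) = √(-165 + 2*E) (j(E) = √(E + (-165 + E)) = √(-165 + 2*E))
C - j(-466) = 341438/293061 - √(-165 + 2*(-466)) = 341438/293061 - √(-165 - 932) = 341438/293061 - √(-1097) = 341438/293061 - I*√1097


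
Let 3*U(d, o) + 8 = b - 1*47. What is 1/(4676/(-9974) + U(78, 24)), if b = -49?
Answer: -14961/525662 ≈ -0.028461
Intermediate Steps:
U(d, o) = -104/3 (U(d, o) = -8/3 + (-49 - 1*47)/3 = -8/3 + (-49 - 47)/3 = -8/3 + (⅓)*(-96) = -8/3 - 32 = -104/3)
1/(4676/(-9974) + U(78, 24)) = 1/(4676/(-9974) - 104/3) = 1/(4676*(-1/9974) - 104/3) = 1/(-2338/4987 - 104/3) = 1/(-525662/14961) = -14961/525662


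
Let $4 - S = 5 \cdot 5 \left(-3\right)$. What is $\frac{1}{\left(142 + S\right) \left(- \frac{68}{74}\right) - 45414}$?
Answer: $- \frac{37}{1687832} \approx -2.1922 \cdot 10^{-5}$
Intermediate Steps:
$S = 79$ ($S = 4 - 5 \cdot 5 \left(-3\right) = 4 - 25 \left(-3\right) = 4 - -75 = 4 + 75 = 79$)
$\frac{1}{\left(142 + S\right) \left(- \frac{68}{74}\right) - 45414} = \frac{1}{\left(142 + 79\right) \left(- \frac{68}{74}\right) - 45414} = \frac{1}{221 \left(\left(-68\right) \frac{1}{74}\right) - 45414} = \frac{1}{221 \left(- \frac{34}{37}\right) - 45414} = \frac{1}{- \frac{7514}{37} - 45414} = \frac{1}{- \frac{1687832}{37}} = - \frac{37}{1687832}$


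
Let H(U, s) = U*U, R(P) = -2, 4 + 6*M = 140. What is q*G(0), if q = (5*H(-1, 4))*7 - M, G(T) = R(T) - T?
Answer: -74/3 ≈ -24.667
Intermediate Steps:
M = 68/3 (M = -⅔ + (⅙)*140 = -⅔ + 70/3 = 68/3 ≈ 22.667)
H(U, s) = U²
G(T) = -2 - T
q = 37/3 (q = (5*(-1)²)*7 - 1*68/3 = (5*1)*7 - 68/3 = 5*7 - 68/3 = 35 - 68/3 = 37/3 ≈ 12.333)
q*G(0) = 37*(-2 - 1*0)/3 = 37*(-2 + 0)/3 = (37/3)*(-2) = -74/3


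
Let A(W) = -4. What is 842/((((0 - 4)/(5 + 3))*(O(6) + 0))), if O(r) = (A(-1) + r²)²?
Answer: -421/256 ≈ -1.6445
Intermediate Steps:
O(r) = (-4 + r²)²
842/((((0 - 4)/(5 + 3))*(O(6) + 0))) = 842/((((0 - 4)/(5 + 3))*((-4 + 6²)² + 0))) = 842/(((-4/8)*((-4 + 36)² + 0))) = 842/(((-4*⅛)*(32² + 0))) = 842/((-(1024 + 0)/2)) = 842/((-½*1024)) = 842/(-512) = 842*(-1/512) = -421/256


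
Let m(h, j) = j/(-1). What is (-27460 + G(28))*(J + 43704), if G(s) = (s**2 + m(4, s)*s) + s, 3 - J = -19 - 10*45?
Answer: -1211836032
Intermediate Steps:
m(h, j) = -j (m(h, j) = j*(-1) = -j)
J = 472 (J = 3 - (-19 - 10*45) = 3 - (-19 - 450) = 3 - 1*(-469) = 3 + 469 = 472)
G(s) = s (G(s) = (s**2 + (-s)*s) + s = (s**2 - s**2) + s = 0 + s = s)
(-27460 + G(28))*(J + 43704) = (-27460 + 28)*(472 + 43704) = -27432*44176 = -1211836032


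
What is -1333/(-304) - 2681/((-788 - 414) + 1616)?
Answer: -131581/62928 ≈ -2.0910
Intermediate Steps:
-1333/(-304) - 2681/((-788 - 414) + 1616) = -1333*(-1/304) - 2681/(-1202 + 1616) = 1333/304 - 2681/414 = -131581/62928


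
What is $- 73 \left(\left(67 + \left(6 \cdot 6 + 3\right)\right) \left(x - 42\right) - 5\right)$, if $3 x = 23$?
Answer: $\frac{798109}{3} \approx 2.6604 \cdot 10^{5}$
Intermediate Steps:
$x = \frac{23}{3}$ ($x = \frac{1}{3} \cdot 23 = \frac{23}{3} \approx 7.6667$)
$- 73 \left(\left(67 + \left(6 \cdot 6 + 3\right)\right) \left(x - 42\right) - 5\right) = - 73 \left(\left(67 + \left(6 \cdot 6 + 3\right)\right) \left(\frac{23}{3} - 42\right) - 5\right) = - 73 \left(\left(67 + \left(36 + 3\right)\right) \left(- \frac{103}{3}\right) - 5\right) = - 73 \left(\left(67 + 39\right) \left(- \frac{103}{3}\right) - 5\right) = - 73 \left(106 \left(- \frac{103}{3}\right) - 5\right) = - 73 \left(- \frac{10918}{3} - 5\right) = \left(-73\right) \left(- \frac{10933}{3}\right) = \frac{798109}{3}$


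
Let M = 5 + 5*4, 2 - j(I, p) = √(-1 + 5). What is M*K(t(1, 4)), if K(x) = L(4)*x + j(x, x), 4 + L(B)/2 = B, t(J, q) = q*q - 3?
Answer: 0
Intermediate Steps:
t(J, q) = -3 + q² (t(J, q) = q² - 3 = -3 + q²)
j(I, p) = 0 (j(I, p) = 2 - √(-1 + 5) = 2 - √4 = 2 - 1*2 = 2 - 2 = 0)
L(B) = -8 + 2*B
K(x) = 0 (K(x) = (-8 + 2*4)*x + 0 = (-8 + 8)*x + 0 = 0*x + 0 = 0 + 0 = 0)
M = 25 (M = 5 + 20 = 25)
M*K(t(1, 4)) = 25*0 = 0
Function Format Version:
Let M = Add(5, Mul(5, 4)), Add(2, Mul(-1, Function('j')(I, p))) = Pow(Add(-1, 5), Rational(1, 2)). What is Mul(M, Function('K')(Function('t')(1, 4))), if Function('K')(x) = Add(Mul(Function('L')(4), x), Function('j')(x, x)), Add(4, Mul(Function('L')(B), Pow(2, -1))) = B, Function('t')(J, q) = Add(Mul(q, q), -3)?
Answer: 0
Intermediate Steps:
Function('t')(J, q) = Add(-3, Pow(q, 2)) (Function('t')(J, q) = Add(Pow(q, 2), -3) = Add(-3, Pow(q, 2)))
Function('j')(I, p) = 0 (Function('j')(I, p) = Add(2, Mul(-1, Pow(Add(-1, 5), Rational(1, 2)))) = Add(2, Mul(-1, Pow(4, Rational(1, 2)))) = Add(2, Mul(-1, 2)) = Add(2, -2) = 0)
Function('L')(B) = Add(-8, Mul(2, B))
Function('K')(x) = 0 (Function('K')(x) = Add(Mul(Add(-8, Mul(2, 4)), x), 0) = Add(Mul(Add(-8, 8), x), 0) = Add(Mul(0, x), 0) = Add(0, 0) = 0)
M = 25 (M = Add(5, 20) = 25)
Mul(M, Function('K')(Function('t')(1, 4))) = Mul(25, 0) = 0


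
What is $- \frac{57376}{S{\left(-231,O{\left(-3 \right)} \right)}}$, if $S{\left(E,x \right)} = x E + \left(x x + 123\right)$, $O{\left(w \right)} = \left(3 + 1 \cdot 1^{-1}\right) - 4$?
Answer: $- \frac{57376}{123} \approx -466.47$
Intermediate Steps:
$O{\left(w \right)} = 0$ ($O{\left(w \right)} = \left(3 + 1 \cdot 1\right) - 4 = \left(3 + 1\right) - 4 = 4 - 4 = 0$)
$S{\left(E,x \right)} = 123 + x^{2} + E x$ ($S{\left(E,x \right)} = E x + \left(x^{2} + 123\right) = E x + \left(123 + x^{2}\right) = 123 + x^{2} + E x$)
$- \frac{57376}{S{\left(-231,O{\left(-3 \right)} \right)}} = - \frac{57376}{123 + 0^{2} - 0} = - \frac{57376}{123 + 0 + 0} = - \frac{57376}{123}$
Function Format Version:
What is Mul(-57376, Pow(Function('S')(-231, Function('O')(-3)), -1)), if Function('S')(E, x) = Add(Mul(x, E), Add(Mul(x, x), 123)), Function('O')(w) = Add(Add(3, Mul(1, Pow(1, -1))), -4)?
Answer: Rational(-57376, 123) ≈ -466.47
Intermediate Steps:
Function('O')(w) = 0 (Function('O')(w) = Add(Add(3, Mul(1, 1)), -4) = Add(Add(3, 1), -4) = Add(4, -4) = 0)
Function('S')(E, x) = Add(123, Pow(x, 2), Mul(E, x)) (Function('S')(E, x) = Add(Mul(E, x), Add(Pow(x, 2), 123)) = Add(Mul(E, x), Add(123, Pow(x, 2))) = Add(123, Pow(x, 2), Mul(E, x)))
Mul(-57376, Pow(Function('S')(-231, Function('O')(-3)), -1)) = Mul(-57376, Pow(Add(123, Pow(0, 2), Mul(-231, 0)), -1)) = Mul(-57376, Pow(Add(123, 0, 0), -1)) = Mul(-57376, Pow(123, -1)) = Mul(-57376, Rational(1, 123)) = Rational(-57376, 123)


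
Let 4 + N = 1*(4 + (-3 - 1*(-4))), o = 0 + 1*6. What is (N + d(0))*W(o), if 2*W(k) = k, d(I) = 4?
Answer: 15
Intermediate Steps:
o = 6 (o = 0 + 6 = 6)
W(k) = k/2
N = 1 (N = -4 + 1*(4 + (-3 - 1*(-4))) = -4 + 1*(4 + (-3 + 4)) = -4 + 1*(4 + 1) = -4 + 1*5 = -4 + 5 = 1)
(N + d(0))*W(o) = (1 + 4)*((1/2)*6) = 5*3 = 15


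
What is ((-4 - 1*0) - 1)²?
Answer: 25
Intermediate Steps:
((-4 - 1*0) - 1)² = ((-4 + 0) - 1)² = (-4 - 1)² = (-5)² = 25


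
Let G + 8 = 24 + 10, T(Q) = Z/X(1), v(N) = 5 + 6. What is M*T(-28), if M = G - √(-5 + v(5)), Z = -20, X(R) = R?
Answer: -520 + 20*√6 ≈ -471.01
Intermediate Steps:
v(N) = 11
T(Q) = -20 (T(Q) = -20/1 = -20*1 = -20)
G = 26 (G = -8 + (24 + 10) = -8 + 34 = 26)
M = 26 - √6 (M = 26 - √(-5 + 11) = 26 - √6 ≈ 23.551)
M*T(-28) = (26 - √6)*(-20) = -520 + 20*√6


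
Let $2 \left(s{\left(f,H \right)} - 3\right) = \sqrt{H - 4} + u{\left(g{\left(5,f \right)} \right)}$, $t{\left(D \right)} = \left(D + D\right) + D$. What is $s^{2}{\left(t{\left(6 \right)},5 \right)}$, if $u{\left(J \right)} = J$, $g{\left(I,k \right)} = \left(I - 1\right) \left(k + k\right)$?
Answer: $\frac{22801}{4} \approx 5700.3$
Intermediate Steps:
$g{\left(I,k \right)} = 2 k \left(-1 + I\right)$ ($g{\left(I,k \right)} = \left(-1 + I\right) 2 k = 2 k \left(-1 + I\right)$)
$t{\left(D \right)} = 3 D$ ($t{\left(D \right)} = 2 D + D = 3 D$)
$s{\left(f,H \right)} = 3 + \frac{\sqrt{-4 + H}}{2} + 4 f$ ($s{\left(f,H \right)} = 3 + \frac{\sqrt{H - 4} + 2 f \left(-1 + 5\right)}{2} = 3 + \frac{\sqrt{-4 + H} + 2 f 4}{2} = 3 + \frac{\sqrt{-4 + H} + 8 f}{2} = 3 + \left(\frac{\sqrt{-4 + H}}{2} + 4 f\right) = 3 + \frac{\sqrt{-4 + H}}{2} + 4 f$)
$s^{2}{\left(t{\left(6 \right)},5 \right)} = \left(3 + \frac{\sqrt{-4 + 5}}{2} + 4 \cdot 3 \cdot 6\right)^{2} = \left(3 + \frac{\sqrt{1}}{2} + 4 \cdot 18\right)^{2} = \left(3 + \frac{1}{2} \cdot 1 + 72\right)^{2} = \left(3 + \frac{1}{2} + 72\right)^{2} = \left(\frac{151}{2}\right)^{2} = \frac{22801}{4}$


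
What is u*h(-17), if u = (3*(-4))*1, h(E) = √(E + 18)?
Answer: -12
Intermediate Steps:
h(E) = √(18 + E)
u = -12 (u = -12*1 = -12)
u*h(-17) = -12*√(18 - 17) = -12*√1 = -12*1 = -12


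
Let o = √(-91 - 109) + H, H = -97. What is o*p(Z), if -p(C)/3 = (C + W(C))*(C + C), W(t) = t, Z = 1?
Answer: 1164 - 120*I*√2 ≈ 1164.0 - 169.71*I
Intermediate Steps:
p(C) = -12*C² (p(C) = -3*(C + C)*(C + C) = -3*2*C*2*C = -12*C²)
o = -97 + 10*I*√2 (o = √(-91 - 109) - 97 = √(-200) - 97 = 10*I*√2 - 97 = -97 + 10*I*√2 ≈ -97.0 + 14.142*I)
o*p(Z) = (-97 + 10*I*√2)*(-12*1²) = (-97 + 10*I*√2)*(-12*1) = (-97 + 10*I*√2)*(-12) = 1164 - 120*I*√2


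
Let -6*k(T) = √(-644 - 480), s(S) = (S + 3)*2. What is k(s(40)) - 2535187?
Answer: -2535187 - I*√281/3 ≈ -2.5352e+6 - 5.5877*I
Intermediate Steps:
s(S) = 6 + 2*S (s(S) = (3 + S)*2 = 6 + 2*S)
k(T) = -I*√281/3 (k(T) = -√(-644 - 480)/6 = -I*√281/3)
k(s(40)) - 2535187 = -I*√281/3 - 2535187 = -2535187 - I*√281/3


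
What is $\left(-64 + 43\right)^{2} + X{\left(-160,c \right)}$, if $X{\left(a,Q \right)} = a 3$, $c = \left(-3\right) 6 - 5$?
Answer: $-39$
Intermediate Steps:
$c = -23$ ($c = -18 - 5 = -23$)
$X{\left(a,Q \right)} = 3 a$
$\left(-64 + 43\right)^{2} + X{\left(-160,c \right)} = \left(-64 + 43\right)^{2} + 3 \left(-160\right) = \left(-21\right)^{2} - 480 = 441 - 480 = -39$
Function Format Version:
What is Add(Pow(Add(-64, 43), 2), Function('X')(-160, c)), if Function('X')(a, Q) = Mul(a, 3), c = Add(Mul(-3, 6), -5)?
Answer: -39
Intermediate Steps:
c = -23 (c = Add(-18, -5) = -23)
Function('X')(a, Q) = Mul(3, a)
Add(Pow(Add(-64, 43), 2), Function('X')(-160, c)) = Add(Pow(Add(-64, 43), 2), Mul(3, -160)) = Add(Pow(-21, 2), -480) = Add(441, -480) = -39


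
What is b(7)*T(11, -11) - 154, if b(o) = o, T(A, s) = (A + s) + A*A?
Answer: 693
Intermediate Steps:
T(A, s) = A + s + A² (T(A, s) = (A + s) + A² = A + s + A²)
b(7)*T(11, -11) - 154 = 7*(11 - 11 + 11²) - 154 = 7*(11 - 11 + 121) - 154 = 7*121 - 154 = 847 - 154 = 693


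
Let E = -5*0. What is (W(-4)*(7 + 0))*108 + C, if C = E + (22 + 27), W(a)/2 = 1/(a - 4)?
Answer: -140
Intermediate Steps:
W(a) = 2/(-4 + a) (W(a) = 2/(a - 4) = 2/(-4 + a))
E = 0
C = 49 (C = 0 + (22 + 27) = 0 + 49 = 49)
(W(-4)*(7 + 0))*108 + C = ((2/(-4 - 4))*(7 + 0))*108 + 49 = ((2/(-8))*7)*108 + 49 = ((2*(-1/8))*7)*108 + 49 = -1/4*7*108 + 49 = -7/4*108 + 49 = -189 + 49 = -140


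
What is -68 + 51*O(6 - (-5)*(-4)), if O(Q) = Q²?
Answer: 9928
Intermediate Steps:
-68 + 51*O(6 - (-5)*(-4)) = -68 + 51*(6 - (-5)*(-4))² = -68 + 51*(6 - 1*20)² = -68 + 51*(6 - 20)² = -68 + 51*(-14)² = -68 + 51*196 = -68 + 9996 = 9928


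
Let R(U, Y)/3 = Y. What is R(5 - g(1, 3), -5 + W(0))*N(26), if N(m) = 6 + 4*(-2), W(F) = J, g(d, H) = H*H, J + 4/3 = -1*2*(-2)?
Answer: 14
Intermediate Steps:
J = 8/3 (J = -4/3 - 1*2*(-2) = -4/3 - 2*(-2) = -4/3 + 4 = 8/3 ≈ 2.6667)
g(d, H) = H**2
W(F) = 8/3
N(m) = -2 (N(m) = 6 - 8 = -2)
R(U, Y) = 3*Y
R(5 - g(1, 3), -5 + W(0))*N(26) = (3*(-5 + 8/3))*(-2) = (3*(-7/3))*(-2) = -7*(-2) = 14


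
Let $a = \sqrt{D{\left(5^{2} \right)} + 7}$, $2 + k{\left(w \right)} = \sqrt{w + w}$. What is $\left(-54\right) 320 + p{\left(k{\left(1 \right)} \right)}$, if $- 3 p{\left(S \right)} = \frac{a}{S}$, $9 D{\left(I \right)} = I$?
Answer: $-17280 + \frac{2 \sqrt{11}}{9} + \frac{2 \sqrt{22}}{9} \approx -17278.0$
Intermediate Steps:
$D{\left(I \right)} = \frac{I}{9}$
$k{\left(w \right)} = -2 + \sqrt{2} \sqrt{w}$ ($k{\left(w \right)} = -2 + \sqrt{w + w} = -2 + \sqrt{2 w} = -2 + \sqrt{2} \sqrt{w}$)
$a = \frac{2 \sqrt{22}}{3}$ ($a = \sqrt{\frac{5^{2}}{9} + 7} = \sqrt{\frac{1}{9} \cdot 25 + 7} = \sqrt{\frac{25}{9} + 7} = \sqrt{\frac{88}{9}} = \frac{2 \sqrt{22}}{3} \approx 3.1269$)
$p{\left(S \right)} = - \frac{2 \sqrt{22}}{9 S}$ ($p{\left(S \right)} = - \frac{\frac{2 \sqrt{22}}{3} \frac{1}{S}}{3} = - \frac{\frac{2}{3} \sqrt{22} \frac{1}{S}}{3} = - \frac{2 \sqrt{22}}{9 S}$)
$\left(-54\right) 320 + p{\left(k{\left(1 \right)} \right)} = \left(-54\right) 320 - \frac{2 \sqrt{22}}{9 \left(-2 + \sqrt{2} \sqrt{1}\right)} = -17280 - \frac{2 \sqrt{22}}{9 \left(-2 + \sqrt{2} \cdot 1\right)} = -17280 - \frac{2 \sqrt{22}}{9 \left(-2 + \sqrt{2}\right)}$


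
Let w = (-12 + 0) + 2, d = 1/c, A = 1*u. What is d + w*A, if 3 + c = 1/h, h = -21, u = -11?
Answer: 7019/64 ≈ 109.67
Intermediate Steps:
A = -11 (A = 1*(-11) = -11)
c = -64/21 (c = -3 + 1/(-21) = -3 - 1/21 = -64/21 ≈ -3.0476)
d = -21/64 (d = 1/(-64/21) = -21/64 ≈ -0.32813)
w = -10 (w = -12 + 2 = -10)
d + w*A = -21/64 - 10*(-11) = -21/64 + 110 = 7019/64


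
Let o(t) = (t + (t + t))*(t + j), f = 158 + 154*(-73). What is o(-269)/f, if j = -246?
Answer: -415605/11084 ≈ -37.496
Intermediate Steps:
f = -11084 (f = 158 - 11242 = -11084)
o(t) = 3*t*(-246 + t) (o(t) = (t + (t + t))*(t - 246) = (t + 2*t)*(-246 + t) = (3*t)*(-246 + t) = 3*t*(-246 + t))
o(-269)/f = (3*(-269)*(-246 - 269))/(-11084) = (3*(-269)*(-515))*(-1/11084) = 415605*(-1/11084) = -415605/11084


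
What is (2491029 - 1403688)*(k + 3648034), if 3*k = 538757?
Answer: 4161927795973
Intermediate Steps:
k = 538757/3 (k = (⅓)*538757 = 538757/3 ≈ 1.7959e+5)
(2491029 - 1403688)*(k + 3648034) = (2491029 - 1403688)*(538757/3 + 3648034) = 1087341*(11482859/3) = 4161927795973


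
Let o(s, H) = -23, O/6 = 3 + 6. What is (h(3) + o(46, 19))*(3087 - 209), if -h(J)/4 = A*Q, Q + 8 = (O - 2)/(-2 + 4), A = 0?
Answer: -66194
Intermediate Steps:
O = 54 (O = 6*(3 + 6) = 6*9 = 54)
Q = 18 (Q = -8 + (54 - 2)/(-2 + 4) = -8 + 52/2 = -8 + 52*(1/2) = -8 + 26 = 18)
h(J) = 0 (h(J) = -0*18 = -4*0 = 0)
(h(3) + o(46, 19))*(3087 - 209) = (0 - 23)*(3087 - 209) = -23*2878 = -66194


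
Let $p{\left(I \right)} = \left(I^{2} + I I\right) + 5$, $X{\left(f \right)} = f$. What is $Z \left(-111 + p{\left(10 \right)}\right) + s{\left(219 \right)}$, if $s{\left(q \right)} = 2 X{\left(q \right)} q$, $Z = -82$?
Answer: $88214$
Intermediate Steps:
$p{\left(I \right)} = 5 + 2 I^{2}$ ($p{\left(I \right)} = \left(I^{2} + I^{2}\right) + 5 = 2 I^{2} + 5 = 5 + 2 I^{2}$)
$s{\left(q \right)} = 2 q^{2}$ ($s{\left(q \right)} = 2 q q = 2 q^{2}$)
$Z \left(-111 + p{\left(10 \right)}\right) + s{\left(219 \right)} = - 82 \left(-111 + \left(5 + 2 \cdot 10^{2}\right)\right) + 2 \cdot 219^{2} = - 82 \left(-111 + \left(5 + 2 \cdot 100\right)\right) + 2 \cdot 47961 = - 82 \left(-111 + \left(5 + 200\right)\right) + 95922 = - 82 \left(-111 + 205\right) + 95922 = \left(-82\right) 94 + 95922 = -7708 + 95922 = 88214$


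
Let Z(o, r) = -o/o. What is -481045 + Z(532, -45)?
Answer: -481046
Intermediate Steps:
Z(o, r) = -1 (Z(o, r) = -1*1 = -1)
-481045 + Z(532, -45) = -481045 - 1 = -481046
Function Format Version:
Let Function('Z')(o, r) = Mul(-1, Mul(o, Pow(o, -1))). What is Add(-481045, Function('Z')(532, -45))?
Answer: -481046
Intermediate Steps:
Function('Z')(o, r) = -1 (Function('Z')(o, r) = Mul(-1, 1) = -1)
Add(-481045, Function('Z')(532, -45)) = Add(-481045, -1) = -481046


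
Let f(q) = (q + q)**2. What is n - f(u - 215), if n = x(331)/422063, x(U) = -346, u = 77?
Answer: -32151071434/422063 ≈ -76176.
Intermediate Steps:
f(q) = 4*q**2 (f(q) = (2*q)**2 = 4*q**2)
n = -346/422063 ≈ -0.00081978
n - f(u - 215) = -346/422063 - 4*(77 - 215)**2 = -346/422063 - 4*(-138)**2 = -346/422063 - 4*19044 = -346/422063 - 1*76176 = -346/422063 - 76176 = -32151071434/422063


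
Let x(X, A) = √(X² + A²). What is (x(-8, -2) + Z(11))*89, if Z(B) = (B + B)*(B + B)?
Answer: 43076 + 178*√17 ≈ 43810.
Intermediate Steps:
Z(B) = 4*B² (Z(B) = (2*B)*(2*B) = 4*B²)
x(X, A) = √(A² + X²)
(x(-8, -2) + Z(11))*89 = (√((-2)² + (-8)²) + 4*11²)*89 = (√(4 + 64) + 4*121)*89 = (√68 + 484)*89 = (2*√17 + 484)*89 = (484 + 2*√17)*89 = 43076 + 178*√17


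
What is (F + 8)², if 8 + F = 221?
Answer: 48841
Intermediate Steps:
F = 213 (F = -8 + 221 = 213)
(F + 8)² = (213 + 8)² = 221² = 48841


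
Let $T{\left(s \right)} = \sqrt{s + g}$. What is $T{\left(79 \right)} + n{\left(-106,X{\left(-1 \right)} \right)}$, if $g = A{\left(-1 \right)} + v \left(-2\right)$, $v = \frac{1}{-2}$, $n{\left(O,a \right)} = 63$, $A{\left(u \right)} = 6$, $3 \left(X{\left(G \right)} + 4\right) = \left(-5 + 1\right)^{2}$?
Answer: $63 + \sqrt{86} \approx 72.274$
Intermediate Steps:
$X{\left(G \right)} = \frac{4}{3}$ ($X{\left(G \right)} = -4 + \frac{\left(-5 + 1\right)^{2}}{3} = -4 + \frac{\left(-4\right)^{2}}{3} = -4 + \frac{1}{3} \cdot 16 = -4 + \frac{16}{3} = \frac{4}{3}$)
$v = - \frac{1}{2} \approx -0.5$
$g = 7$ ($g = 6 - -1 = 6 + 1 = 7$)
$T{\left(s \right)} = \sqrt{7 + s}$ ($T{\left(s \right)} = \sqrt{s + 7} = \sqrt{7 + s}$)
$T{\left(79 \right)} + n{\left(-106,X{\left(-1 \right)} \right)} = \sqrt{7 + 79} + 63 = \sqrt{86} + 63 = 63 + \sqrt{86}$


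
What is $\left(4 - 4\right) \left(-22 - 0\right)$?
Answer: $0$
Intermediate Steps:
$\left(4 - 4\right) \left(-22 - 0\right) = 0 \left(-22 + 0\right) = 0 \left(-22\right) = 0$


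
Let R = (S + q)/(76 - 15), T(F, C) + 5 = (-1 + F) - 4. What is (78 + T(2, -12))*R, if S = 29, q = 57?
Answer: 6020/61 ≈ 98.688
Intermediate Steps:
T(F, C) = -10 + F (T(F, C) = -5 + ((-1 + F) - 4) = -5 + (-5 + F) = -10 + F)
R = 86/61 (R = (29 + 57)/(76 - 15) = 86/61 ≈ 1.4098)
(78 + T(2, -12))*R = (78 + (-10 + 2))*(86/61) = (78 - 8)*(86/61) = 70*(86/61) = 6020/61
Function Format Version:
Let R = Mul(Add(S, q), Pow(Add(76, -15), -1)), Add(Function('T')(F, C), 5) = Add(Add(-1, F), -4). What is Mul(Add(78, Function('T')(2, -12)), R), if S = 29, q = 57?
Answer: Rational(6020, 61) ≈ 98.688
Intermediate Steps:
Function('T')(F, C) = Add(-10, F) (Function('T')(F, C) = Add(-5, Add(Add(-1, F), -4)) = Add(-5, Add(-5, F)) = Add(-10, F))
R = Rational(86, 61) (R = Mul(Add(29, 57), Pow(Add(76, -15), -1)) = Mul(86, Pow(61, -1)) = Mul(86, Rational(1, 61)) = Rational(86, 61) ≈ 1.4098)
Mul(Add(78, Function('T')(2, -12)), R) = Mul(Add(78, Add(-10, 2)), Rational(86, 61)) = Mul(Add(78, -8), Rational(86, 61)) = Mul(70, Rational(86, 61)) = Rational(6020, 61)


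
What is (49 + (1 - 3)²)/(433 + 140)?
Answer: 53/573 ≈ 0.092496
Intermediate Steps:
(49 + (1 - 3)²)/(433 + 140) = (49 + (-2)²)/573 = (49 + 4)*(1/573) = 53*(1/573) = 53/573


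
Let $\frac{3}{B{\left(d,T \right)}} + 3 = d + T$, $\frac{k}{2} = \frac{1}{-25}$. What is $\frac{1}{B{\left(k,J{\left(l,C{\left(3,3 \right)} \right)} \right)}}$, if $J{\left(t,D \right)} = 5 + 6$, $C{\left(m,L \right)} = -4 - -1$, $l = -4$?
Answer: $\frac{66}{25} \approx 2.64$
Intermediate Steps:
$C{\left(m,L \right)} = -3$ ($C{\left(m,L \right)} = -4 + 1 = -3$)
$J{\left(t,D \right)} = 11$
$k = - \frac{2}{25}$ ($k = \frac{2}{-25} = 2 \left(- \frac{1}{25}\right) = - \frac{2}{25} \approx -0.08$)
$B{\left(d,T \right)} = \frac{3}{-3 + T + d}$ ($B{\left(d,T \right)} = \frac{3}{-3 + \left(d + T\right)} = \frac{3}{-3 + \left(T + d\right)} = \frac{3}{-3 + T + d}$)
$\frac{1}{B{\left(k,J{\left(l,C{\left(3,3 \right)} \right)} \right)}} = \frac{1}{3 \frac{1}{-3 + 11 - \frac{2}{25}}} = \frac{1}{3 \frac{1}{\frac{198}{25}}} = \frac{1}{3 \cdot \frac{25}{198}} = \frac{1}{\frac{25}{66}} = \frac{66}{25}$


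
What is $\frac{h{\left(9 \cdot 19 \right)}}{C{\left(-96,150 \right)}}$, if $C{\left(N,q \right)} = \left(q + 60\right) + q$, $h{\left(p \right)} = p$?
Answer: $\frac{19}{40} \approx 0.475$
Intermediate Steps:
$C{\left(N,q \right)} = 60 + 2 q$ ($C{\left(N,q \right)} = \left(60 + q\right) + q = 60 + 2 q$)
$\frac{h{\left(9 \cdot 19 \right)}}{C{\left(-96,150 \right)}} = \frac{9 \cdot 19}{60 + 2 \cdot 150} = \frac{171}{60 + 300} = \frac{171}{360} = 171 \cdot \frac{1}{360} = \frac{19}{40}$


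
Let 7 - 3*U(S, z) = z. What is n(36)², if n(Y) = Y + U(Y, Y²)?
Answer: 1394761/9 ≈ 1.5497e+5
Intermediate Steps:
U(S, z) = 7/3 - z/3
n(Y) = 7/3 + Y - Y²/3 (n(Y) = Y + (7/3 - Y²/3) = 7/3 + Y - Y²/3)
n(36)² = (7/3 + 36 - ⅓*36²)² = (7/3 + 36 - ⅓*1296)² = (7/3 + 36 - 432)² = (-1181/3)² = 1394761/9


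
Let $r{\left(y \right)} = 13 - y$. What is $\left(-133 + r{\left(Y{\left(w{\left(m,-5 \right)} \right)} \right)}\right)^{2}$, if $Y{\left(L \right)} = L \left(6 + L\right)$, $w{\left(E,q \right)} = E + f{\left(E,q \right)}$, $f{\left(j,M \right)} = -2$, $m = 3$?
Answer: $16129$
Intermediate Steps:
$w{\left(E,q \right)} = -2 + E$ ($w{\left(E,q \right)} = E - 2 = -2 + E$)
$\left(-133 + r{\left(Y{\left(w{\left(m,-5 \right)} \right)} \right)}\right)^{2} = \left(-133 + \left(13 - \left(-2 + 3\right) \left(6 + \left(-2 + 3\right)\right)\right)\right)^{2} = \left(-133 + \left(13 - 1 \left(6 + 1\right)\right)\right)^{2} = \left(-133 + \left(13 - 1 \cdot 7\right)\right)^{2} = \left(-133 + \left(13 - 7\right)\right)^{2} = \left(-133 + 6\right)^{2} = \left(-127\right)^{2} = 16129$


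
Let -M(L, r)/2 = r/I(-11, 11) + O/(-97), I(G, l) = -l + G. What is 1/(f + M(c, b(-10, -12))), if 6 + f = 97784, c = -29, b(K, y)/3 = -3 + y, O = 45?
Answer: 1067/104325751 ≈ 1.0228e-5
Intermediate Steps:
I(G, l) = G - l
b(K, y) = -9 + 3*y (b(K, y) = 3*(-3 + y) = -9 + 3*y)
M(L, r) = 90/97 + r/11 (M(L, r) = -2*(r/(-11 - 1*11) + 45/(-97)) = -2*(r/(-11 - 11) + 45*(-1/97)) = -2*(r/(-22) - 45/97) = -2*(r*(-1/22) - 45/97) = -2*(-r/22 - 45/97) = -2*(-45/97 - r/22) = 90/97 + r/11)
f = 97778 (f = -6 + 97784 = 97778)
1/(f + M(c, b(-10, -12))) = 1/(97778 + (90/97 + (-9 + 3*(-12))/11)) = 1/(97778 + (90/97 + (-9 - 36)/11)) = 1/(97778 + (90/97 + (1/11)*(-45))) = 1/(97778 + (90/97 - 45/11)) = 1/(97778 - 3375/1067) = 1/(104325751/1067) = 1067/104325751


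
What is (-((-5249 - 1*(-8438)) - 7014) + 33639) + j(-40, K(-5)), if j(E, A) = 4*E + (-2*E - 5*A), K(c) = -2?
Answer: 37394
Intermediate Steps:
j(E, A) = -5*A + 2*E (j(E, A) = 4*E + (-5*A - 2*E) = -5*A + 2*E)
(-((-5249 - 1*(-8438)) - 7014) + 33639) + j(-40, K(-5)) = (-((-5249 - 1*(-8438)) - 7014) + 33639) + (-5*(-2) + 2*(-40)) = (-((-5249 + 8438) - 7014) + 33639) + (10 - 80) = (-(3189 - 7014) + 33639) - 70 = (-1*(-3825) + 33639) - 70 = (3825 + 33639) - 70 = 37464 - 70 = 37394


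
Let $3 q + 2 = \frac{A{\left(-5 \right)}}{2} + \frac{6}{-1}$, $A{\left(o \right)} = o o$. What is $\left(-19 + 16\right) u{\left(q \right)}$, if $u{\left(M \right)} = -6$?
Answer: $18$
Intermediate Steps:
$A{\left(o \right)} = o^{2}$
$q = \frac{3}{2}$ ($q = - \frac{2}{3} + \frac{\frac{\left(-5\right)^{2}}{2} + \frac{6}{-1}}{3} = - \frac{2}{3} + \frac{25 \cdot \frac{1}{2} + 6 \left(-1\right)}{3} = - \frac{2}{3} + \frac{\frac{25}{2} - 6}{3} = - \frac{2}{3} + \frac{1}{3} \cdot \frac{13}{2} = - \frac{2}{3} + \frac{13}{6} = \frac{3}{2} \approx 1.5$)
$\left(-19 + 16\right) u{\left(q \right)} = \left(-19 + 16\right) \left(-6\right) = \left(-3\right) \left(-6\right) = 18$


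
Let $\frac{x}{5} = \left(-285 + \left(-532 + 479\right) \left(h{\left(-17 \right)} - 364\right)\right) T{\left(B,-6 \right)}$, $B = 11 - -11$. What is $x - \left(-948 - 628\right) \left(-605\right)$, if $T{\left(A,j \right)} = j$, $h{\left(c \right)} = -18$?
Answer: $-1552310$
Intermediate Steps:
$B = 22$ ($B = 11 + 11 = 22$)
$x = -598830$ ($x = 5 \left(-285 + \left(-532 + 479\right) \left(-18 - 364\right)\right) \left(-6\right) = 5 \left(-285 - 53 \left(-18 - 364\right)\right) \left(-6\right) = 5 \left(-285 - -20246\right) \left(-6\right) = 5 \left(-285 + 20246\right) \left(-6\right) = 5 \cdot 19961 \left(-6\right) = 5 \left(-119766\right) = -598830$)
$x - \left(-948 - 628\right) \left(-605\right) = -598830 - \left(-948 - 628\right) \left(-605\right) = -598830 - \left(-1576\right) \left(-605\right) = -598830 - 953480 = -1552310$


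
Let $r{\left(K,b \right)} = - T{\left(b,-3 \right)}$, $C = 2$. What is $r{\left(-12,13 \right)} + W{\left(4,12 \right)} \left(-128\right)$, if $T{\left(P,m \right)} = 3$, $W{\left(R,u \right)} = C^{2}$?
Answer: $-515$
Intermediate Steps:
$W{\left(R,u \right)} = 4$ ($W{\left(R,u \right)} = 2^{2} = 4$)
$r{\left(K,b \right)} = -3$ ($r{\left(K,b \right)} = \left(-1\right) 3 = -3$)
$r{\left(-12,13 \right)} + W{\left(4,12 \right)} \left(-128\right) = -3 + 4 \left(-128\right) = -3 - 512 = -515$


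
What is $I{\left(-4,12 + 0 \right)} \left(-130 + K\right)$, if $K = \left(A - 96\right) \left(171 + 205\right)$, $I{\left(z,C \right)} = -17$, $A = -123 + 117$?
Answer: $654194$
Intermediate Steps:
$A = -6$
$K = -38352$ ($K = \left(-6 - 96\right) \left(171 + 205\right) = \left(-102\right) 376 = -38352$)
$I{\left(-4,12 + 0 \right)} \left(-130 + K\right) = - 17 \left(-130 - 38352\right) = \left(-17\right) \left(-38482\right) = 654194$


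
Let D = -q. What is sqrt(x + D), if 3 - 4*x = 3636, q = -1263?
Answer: sqrt(1419)/2 ≈ 18.835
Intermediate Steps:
x = -3633/4 (x = 3/4 - 1/4*3636 = 3/4 - 909 = -3633/4 ≈ -908.25)
D = 1263 (D = -1*(-1263) = 1263)
sqrt(x + D) = sqrt(-3633/4 + 1263) = sqrt(1419/4) = sqrt(1419)/2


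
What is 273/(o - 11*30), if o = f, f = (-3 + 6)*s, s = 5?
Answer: -13/15 ≈ -0.86667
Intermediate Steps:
f = 15 (f = (-3 + 6)*5 = 3*5 = 15)
o = 15
273/(o - 11*30) = 273/(15 - 11*30) = 273/(15 - 330) = 273/(-315) = 273*(-1/315) = -13/15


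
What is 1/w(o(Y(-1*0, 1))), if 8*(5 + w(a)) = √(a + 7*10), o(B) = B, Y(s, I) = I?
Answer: -320/1529 - 8*√71/1529 ≈ -0.25337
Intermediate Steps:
w(a) = -5 + √(70 + a)/8 (w(a) = -5 + √(a + 7*10)/8 = -5 + √(a + 70)/8 = -5 + √(70 + a)/8)
1/w(o(Y(-1*0, 1))) = 1/(-5 + √(70 + 1)/8) = 1/(-5 + √71/8)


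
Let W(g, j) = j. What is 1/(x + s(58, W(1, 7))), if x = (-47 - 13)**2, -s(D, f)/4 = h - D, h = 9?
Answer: 1/3796 ≈ 0.00026344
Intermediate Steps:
s(D, f) = -36 + 4*D (s(D, f) = -4*(9 - D) = -36 + 4*D)
x = 3600 (x = (-60)**2 = 3600)
1/(x + s(58, W(1, 7))) = 1/(3600 + (-36 + 4*58)) = 1/(3600 + (-36 + 232)) = 1/(3600 + 196) = 1/3796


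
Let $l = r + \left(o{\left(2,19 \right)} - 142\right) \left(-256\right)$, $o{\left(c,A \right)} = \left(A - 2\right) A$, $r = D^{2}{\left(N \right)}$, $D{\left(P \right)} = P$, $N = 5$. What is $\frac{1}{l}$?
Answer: $- \frac{1}{46311} \approx -2.1593 \cdot 10^{-5}$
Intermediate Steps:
$r = 25$ ($r = 5^{2} = 25$)
$o{\left(c,A \right)} = A \left(-2 + A\right)$ ($o{\left(c,A \right)} = \left(-2 + A\right) A = A \left(-2 + A\right)$)
$l = -46311$ ($l = 25 + \left(19 \left(-2 + 19\right) - 142\right) \left(-256\right) = 25 + \left(19 \cdot 17 - 142\right) \left(-256\right) = 25 + \left(323 - 142\right) \left(-256\right) = 25 + 181 \left(-256\right) = 25 - 46336 = -46311$)
$\frac{1}{l} = \frac{1}{-46311} = - \frac{1}{46311}$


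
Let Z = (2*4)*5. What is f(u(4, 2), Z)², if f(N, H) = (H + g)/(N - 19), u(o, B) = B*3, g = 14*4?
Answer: 9216/169 ≈ 54.533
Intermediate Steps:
g = 56
u(o, B) = 3*B
Z = 40 (Z = 8*5 = 40)
f(N, H) = (56 + H)/(-19 + N) (f(N, H) = (H + 56)/(N - 19) = (56 + H)/(-19 + N))
f(u(4, 2), Z)² = ((56 + 40)/(-19 + 3*2))² = (96/(-19 + 6))² = (96/(-13))² = (-1/13*96)² = (-96/13)² = 9216/169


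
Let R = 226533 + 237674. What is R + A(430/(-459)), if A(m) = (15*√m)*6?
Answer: 464207 + 10*I*√21930/17 ≈ 4.6421e+5 + 87.11*I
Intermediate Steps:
A(m) = 90*√m
R = 464207
R + A(430/(-459)) = 464207 + 90*√(430/(-459)) = 464207 + 90*√(430*(-1/459)) = 464207 + 90*√(-430/459) = 464207 + 90*(I*√21930/153) = 464207 + 10*I*√21930/17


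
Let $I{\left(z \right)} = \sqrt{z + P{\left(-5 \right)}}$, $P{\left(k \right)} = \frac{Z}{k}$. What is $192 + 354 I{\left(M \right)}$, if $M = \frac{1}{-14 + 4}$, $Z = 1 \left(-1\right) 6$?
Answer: $192 + \frac{177 \sqrt{110}}{5} \approx 563.28$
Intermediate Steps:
$Z = -6$ ($Z = \left(-1\right) 6 = -6$)
$P{\left(k \right)} = - \frac{6}{k}$
$M = - \frac{1}{10}$ ($M = \frac{1}{-10} = - \frac{1}{10} \approx -0.1$)
$I{\left(z \right)} = \sqrt{\frac{6}{5} + z}$ ($I{\left(z \right)} = \sqrt{z - \frac{6}{-5}} = \sqrt{z - - \frac{6}{5}} = \sqrt{z + \frac{6}{5}} = \sqrt{\frac{6}{5} + z}$)
$192 + 354 I{\left(M \right)} = 192 + 354 \frac{\sqrt{30 + 25 \left(- \frac{1}{10}\right)}}{5} = 192 + 354 \frac{\sqrt{30 - \frac{5}{2}}}{5} = 192 + 354 \frac{\sqrt{\frac{55}{2}}}{5} = 192 + 354 \frac{\frac{1}{2} \sqrt{110}}{5} = 192 + 354 \frac{\sqrt{110}}{10} = 192 + \frac{177 \sqrt{110}}{5}$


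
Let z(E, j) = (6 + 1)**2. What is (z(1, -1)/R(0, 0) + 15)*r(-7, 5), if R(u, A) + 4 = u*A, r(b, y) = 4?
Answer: 11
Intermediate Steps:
z(E, j) = 49 (z(E, j) = 7**2 = 49)
R(u, A) = -4 + A*u (R(u, A) = -4 + u*A = -4 + A*u)
(z(1, -1)/R(0, 0) + 15)*r(-7, 5) = (49/(-4 + 0*0) + 15)*4 = (49/(-4 + 0) + 15)*4 = (49/(-4) + 15)*4 = (49*(-1/4) + 15)*4 = (-49/4 + 15)*4 = (11/4)*4 = 11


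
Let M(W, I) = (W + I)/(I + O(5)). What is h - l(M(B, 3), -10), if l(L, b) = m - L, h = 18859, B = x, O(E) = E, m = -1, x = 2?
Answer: 150885/8 ≈ 18861.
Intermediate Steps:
B = 2
M(W, I) = (I + W)/(5 + I) (M(W, I) = (W + I)/(I + 5) = (I + W)/(5 + I))
l(L, b) = -1 - L
h - l(M(B, 3), -10) = 18859 - (-1 - (3 + 2)/(5 + 3)) = 18859 - (-1 - 5/8) = 18859 - 1*(-13/8) = 18859 + 13/8 = 150885/8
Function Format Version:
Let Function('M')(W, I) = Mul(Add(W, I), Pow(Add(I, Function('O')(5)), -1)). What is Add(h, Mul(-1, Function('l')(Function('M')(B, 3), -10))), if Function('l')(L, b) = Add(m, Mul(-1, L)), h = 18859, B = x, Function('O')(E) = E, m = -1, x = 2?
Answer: Rational(150885, 8) ≈ 18861.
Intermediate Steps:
B = 2
Function('M')(W, I) = Mul(Pow(Add(5, I), -1), Add(I, W)) (Function('M')(W, I) = Mul(Add(W, I), Pow(Add(I, 5), -1)) = Mul(Add(I, W), Pow(Add(5, I), -1)) = Mul(Pow(Add(5, I), -1), Add(I, W)))
Function('l')(L, b) = Add(-1, Mul(-1, L))
Add(h, Mul(-1, Function('l')(Function('M')(B, 3), -10))) = Add(18859, Mul(-1, Add(-1, Mul(-1, Mul(Pow(Add(5, 3), -1), Add(3, 2)))))) = Add(18859, Mul(-1, Add(-1, Mul(-1, Mul(Pow(8, -1), 5))))) = Add(18859, Mul(-1, Add(-1, Mul(-1, Mul(Rational(1, 8), 5))))) = Add(18859, Mul(-1, Add(-1, Mul(-1, Rational(5, 8))))) = Add(18859, Mul(-1, Add(-1, Rational(-5, 8)))) = Add(18859, Mul(-1, Rational(-13, 8))) = Add(18859, Rational(13, 8)) = Rational(150885, 8)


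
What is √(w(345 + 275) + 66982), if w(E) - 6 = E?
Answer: 6*√1878 ≈ 260.02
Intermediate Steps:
w(E) = 6 + E
√(w(345 + 275) + 66982) = √((6 + (345 + 275)) + 66982) = √((6 + 620) + 66982) = √(626 + 66982) = √67608 = 6*√1878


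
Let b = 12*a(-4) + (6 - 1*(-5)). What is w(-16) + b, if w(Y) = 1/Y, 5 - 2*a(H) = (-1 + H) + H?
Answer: 1519/16 ≈ 94.938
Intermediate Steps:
a(H) = 3 - H (a(H) = 5/2 - ((-1 + H) + H)/2 = 5/2 - (-1 + 2*H)/2 = 5/2 + (1/2 - H) = 3 - H)
b = 95 (b = 12*(3 - 1*(-4)) + (6 - 1*(-5)) = 12*(3 + 4) + (6 + 5) = 12*7 + 11 = 84 + 11 = 95)
w(-16) + b = 1/(-16) + 95 = -1/16 + 95 = 1519/16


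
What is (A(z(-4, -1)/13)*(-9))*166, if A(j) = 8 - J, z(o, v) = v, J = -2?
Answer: -14940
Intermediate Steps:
A(j) = 10 (A(j) = 8 - 1*(-2) = 8 + 2 = 10)
(A(z(-4, -1)/13)*(-9))*166 = (10*(-9))*166 = -90*166 = -14940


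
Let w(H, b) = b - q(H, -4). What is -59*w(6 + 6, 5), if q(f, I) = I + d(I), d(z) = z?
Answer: -767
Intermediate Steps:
q(f, I) = 2*I (q(f, I) = I + I = 2*I)
w(H, b) = 8 + b (w(H, b) = b - 2*(-4) = b - 1*(-8) = b + 8 = 8 + b)
-59*w(6 + 6, 5) = -59*(8 + 5) = -59*13 = -767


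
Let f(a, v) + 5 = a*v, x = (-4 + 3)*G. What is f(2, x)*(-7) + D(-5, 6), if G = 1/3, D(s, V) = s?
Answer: 104/3 ≈ 34.667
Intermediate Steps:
G = 1/3 ≈ 0.33333
x = -1/3 (x = (-4 + 3)*(1/3) = -1*1/3 = -1/3 ≈ -0.33333)
f(a, v) = -5 + a*v
f(2, x)*(-7) + D(-5, 6) = (-5 + 2*(-1/3))*(-7) - 5 = (-5 - 2/3)*(-7) - 5 = -17/3*(-7) - 5 = 119/3 - 5 = 104/3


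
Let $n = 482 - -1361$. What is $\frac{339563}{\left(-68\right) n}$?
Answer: $- \frac{339563}{125324} \approx -2.7095$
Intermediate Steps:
$n = 1843$ ($n = 482 + 1361 = 1843$)
$\frac{339563}{\left(-68\right) n} = \frac{339563}{\left(-68\right) 1843} = \frac{339563}{-125324} = 339563 \left(- \frac{1}{125324}\right) = - \frac{339563}{125324}$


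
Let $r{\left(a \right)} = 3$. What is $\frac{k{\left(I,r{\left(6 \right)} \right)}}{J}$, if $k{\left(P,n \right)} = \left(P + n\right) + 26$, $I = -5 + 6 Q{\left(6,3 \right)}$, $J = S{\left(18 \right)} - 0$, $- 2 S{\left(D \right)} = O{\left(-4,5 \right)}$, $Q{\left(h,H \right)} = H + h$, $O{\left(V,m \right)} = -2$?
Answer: $78$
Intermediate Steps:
$S{\left(D \right)} = 1$ ($S{\left(D \right)} = \left(- \frac{1}{2}\right) \left(-2\right) = 1$)
$J = 1$ ($J = 1 - 0 = 1 + 0 = 1$)
$I = 49$ ($I = -5 + 6 \left(3 + 6\right) = -5 + 6 \cdot 9 = -5 + 54 = 49$)
$k{\left(P,n \right)} = 26 + P + n$
$\frac{k{\left(I,r{\left(6 \right)} \right)}}{J} = \frac{26 + 49 + 3}{1} = 78 \cdot 1 = 78$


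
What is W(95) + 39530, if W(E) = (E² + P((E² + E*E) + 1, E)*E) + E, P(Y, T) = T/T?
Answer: 48745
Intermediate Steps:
P(Y, T) = 1
W(E) = E² + 2*E (W(E) = (E² + 1*E) + E = (E² + E) + E = (E + E²) + E = E² + 2*E)
W(95) + 39530 = 95*(2 + 95) + 39530 = 95*97 + 39530 = 9215 + 39530 = 48745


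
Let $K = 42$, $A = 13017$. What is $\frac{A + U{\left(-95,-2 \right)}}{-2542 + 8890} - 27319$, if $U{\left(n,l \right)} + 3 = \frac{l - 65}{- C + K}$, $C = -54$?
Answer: $- \frac{16647167875}{609408} \approx -27317.0$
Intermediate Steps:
$U{\left(n,l \right)} = - \frac{353}{96} + \frac{l}{96}$ ($U{\left(n,l \right)} = -3 + \frac{l - 65}{\left(-1\right) \left(-54\right) + 42} = -3 + \frac{-65 + l}{54 + 42} = -3 + \frac{-65 + l}{96} = -3 + \left(-65 + l\right) \frac{1}{96} = -3 + \left(- \frac{65}{96} + \frac{l}{96}\right) = - \frac{353}{96} + \frac{l}{96}$)
$\frac{A + U{\left(-95,-2 \right)}}{-2542 + 8890} - 27319 = \frac{13017 + \left(- \frac{353}{96} + \frac{1}{96} \left(-2\right)\right)}{-2542 + 8890} - 27319 = \frac{13017 - \frac{355}{96}}{6348} - 27319 = \left(13017 - \frac{355}{96}\right) \frac{1}{6348} - 27319 = \frac{1249277}{96} \cdot \frac{1}{6348} - 27319 = \frac{1249277}{609408} - 27319 = - \frac{16647167875}{609408}$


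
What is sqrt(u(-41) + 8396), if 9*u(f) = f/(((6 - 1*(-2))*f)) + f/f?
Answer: sqrt(134338)/4 ≈ 91.630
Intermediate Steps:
u(f) = 1/8 (u(f) = (f/(((6 - 1*(-2))*f)) + f/f)/9 = (f/(((6 + 2)*f)) + 1)/9 = (f/((8*f)) + 1)/9 = (f*(1/(8*f)) + 1)/9 = (1/8 + 1)/9 = (1/9)*(9/8) = 1/8)
sqrt(u(-41) + 8396) = sqrt(1/8 + 8396) = sqrt(67169/8) = sqrt(134338)/4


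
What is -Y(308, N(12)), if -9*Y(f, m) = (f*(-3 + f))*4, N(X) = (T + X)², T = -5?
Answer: 375760/9 ≈ 41751.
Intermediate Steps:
N(X) = (-5 + X)²
Y(f, m) = -4*f*(-3 + f)/9 (Y(f, m) = -f*(-3 + f)*4/9 = -4*f*(-3 + f)/9)
-Y(308, N(12)) = -4*308*(3 - 1*308)/9 = -4*308*(3 - 308)/9 = -4*308*(-305)/9 = -1*(-375760/9) = 375760/9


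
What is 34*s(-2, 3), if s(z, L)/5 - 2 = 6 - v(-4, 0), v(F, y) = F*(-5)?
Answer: -2040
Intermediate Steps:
v(F, y) = -5*F
s(z, L) = -60 (s(z, L) = 10 + 5*(6 - (-5)*(-4)) = 10 + 5*(6 - 1*20) = 10 + 5*(6 - 20) = 10 + 5*(-14) = 10 - 70 = -60)
34*s(-2, 3) = 34*(-60) = -2040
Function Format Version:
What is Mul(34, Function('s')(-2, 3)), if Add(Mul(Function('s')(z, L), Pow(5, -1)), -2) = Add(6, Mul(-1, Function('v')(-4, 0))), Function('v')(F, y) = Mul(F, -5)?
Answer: -2040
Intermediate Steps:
Function('v')(F, y) = Mul(-5, F)
Function('s')(z, L) = -60 (Function('s')(z, L) = Add(10, Mul(5, Add(6, Mul(-1, Mul(-5, -4))))) = Add(10, Mul(5, Add(6, Mul(-1, 20)))) = Add(10, Mul(5, Add(6, -20))) = Add(10, Mul(5, -14)) = Add(10, -70) = -60)
Mul(34, Function('s')(-2, 3)) = Mul(34, -60) = -2040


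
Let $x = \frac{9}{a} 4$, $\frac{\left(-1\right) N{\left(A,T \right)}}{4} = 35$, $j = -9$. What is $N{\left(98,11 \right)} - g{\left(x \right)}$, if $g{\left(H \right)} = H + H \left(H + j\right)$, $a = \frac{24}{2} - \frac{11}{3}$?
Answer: $- \frac{77564}{625} \approx -124.1$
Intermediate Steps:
$a = \frac{25}{3}$ ($a = 24 \cdot \frac{1}{2} - \frac{11}{3} = 12 - \frac{11}{3} = \frac{25}{3} \approx 8.3333$)
$N{\left(A,T \right)} = -140$ ($N{\left(A,T \right)} = \left(-4\right) 35 = -140$)
$x = \frac{108}{25}$ ($x = \frac{9}{\frac{25}{3}} \cdot 4 = 9 \cdot \frac{3}{25} \cdot 4 = \frac{27}{25} \cdot 4 = \frac{108}{25} \approx 4.32$)
$g{\left(H \right)} = H + H \left(-9 + H\right)$ ($g{\left(H \right)} = H + H \left(H - 9\right) = H + H \left(-9 + H\right)$)
$N{\left(98,11 \right)} - g{\left(x \right)} = -140 - \frac{108 \left(-8 + \frac{108}{25}\right)}{25} = -140 - \frac{108}{25} \left(- \frac{92}{25}\right) = -140 - - \frac{9936}{625} = -140 + \frac{9936}{625} = - \frac{77564}{625}$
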